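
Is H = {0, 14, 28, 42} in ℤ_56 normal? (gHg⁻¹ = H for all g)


H = {0, 14, 28, 42} in ℤ_56
ℤ_56 is abelian; every subgroup of an abelian group is normal

Yes, normal subgroup


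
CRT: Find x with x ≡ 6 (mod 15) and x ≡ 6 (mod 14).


m₁ = 15, m₂ = 14, gcd = 1, so CRT applies. M = m₁·m₂ = 210
Let M₁ = M/m₁ = 14, M₂ = M/m₂ = 15
Find y₁ ≡ M₁⁻¹ (mod m₁): 14⁻¹ ≡ 14 (mod 15)
Find y₂ ≡ M₂⁻¹ (mod m₂): 15⁻¹ ≡ 1 (mod 14)
x = a₁·M₁·y₁ + a₂·M₂·y₂ = 6·14·14 + 6·15·1 = 1266
Reduce mod 210: x ≡ 6
Check: 6 mod 15 = 6 ✓, 6 mod 14 = 6 ✓

x ≡ 6 (mod 210)


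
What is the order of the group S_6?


|S_n| = n! (number of permutations of n symbols)
|S_6| = 6! = 720

|S_6| = 720


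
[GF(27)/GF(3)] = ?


GF(27) = GF(3^3), so the extension degree is 3

[GF(27)/GF(3)] = 3


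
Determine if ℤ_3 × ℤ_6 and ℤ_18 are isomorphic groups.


Comparing ℤ_3 × ℤ_6 and ℤ_18:
gcd(3,6) = 3 ≠ 1. Max element order in ℤ_3×ℤ_6 is lcm(3,6) = 6 < 18, so it has no element of order 18

No, ℤ_3 × ℤ_6 ≇ ℤ_18


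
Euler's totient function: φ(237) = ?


Factor n: 237 = 3 × 79
φ(n) = n · ∏(1 - 1/p) over distinct primes p | n
φ(237) = 237 · (1 - 1/3) · (1 - 1/79) = 156

φ(237) = 156


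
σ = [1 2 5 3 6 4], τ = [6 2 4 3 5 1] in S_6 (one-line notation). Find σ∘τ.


σ∘τ: apply τ first, then σ
1 →τ 6 →σ 4
2 →τ 2 →σ 2
3 →τ 4 →σ 3
4 →τ 3 →σ 5
5 →τ 5 →σ 6
6 →τ 1 →σ 1

σ∘τ = [4 2 3 5 6 1]


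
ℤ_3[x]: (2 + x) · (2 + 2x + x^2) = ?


Expand and collect like terms; reduce coefficients mod 3:
x^0: 2·2 = 4 ≡ 1 (mod 3)
x^1: 2·2 + 1·2 = 6 ≡ 0 (mod 3)
x^2: 2·1 + 1·2 = 4 ≡ 1 (mod 3)
x^3: 1·1 = 1 ≡ 1 (mod 3)
Result: 1 + x^2 + x^3

f · g = 1 + x^2 + x^3


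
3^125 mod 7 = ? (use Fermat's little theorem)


Fermat's little theorem: if p is prime and gcd(a,p)=1, then a^(p-1) ≡ 1 (mod p)
p = 7 is prime, gcd(3,7) = 1
Reduce exponent: 125 mod 6 = 5
So 3^125 ≡ 3^5 (mod 7)
3^5 mod 7 = 5

3^125 ≡ 5 (mod 7)


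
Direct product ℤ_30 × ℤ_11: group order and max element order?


|ℤ_30 × ℤ_11| = 30 × 11 = 330
Max element order = lcm(30,11) = 330
Cyclic? Yes (gcd=1)

|ℤ_30×ℤ_11| = 330, max element order = 330


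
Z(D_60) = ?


Z(G) = {g ∈ G | gx = xg for all x ∈ G}
For even n, Z(D_n) = {e, r^(n/2)}: the 180° rotation r^30 commutes with every reflection and rotation

Z(D_60) = {e, r^30}


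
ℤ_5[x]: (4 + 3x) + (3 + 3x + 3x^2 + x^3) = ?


Add coefficients mod 5:
x^0: 4 + 3 = 2 (mod 5)
x^1: 3 + 3 = 1 (mod 5)
x^2: 0 + 3 = 3 (mod 5)
x^3: 0 + 1 = 1 (mod 5)
Result: 2 + x + 3x^2 + x^3

f + g = 2 + x + 3x^2 + x^3


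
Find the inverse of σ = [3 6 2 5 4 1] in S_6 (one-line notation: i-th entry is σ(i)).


To find σ⁻¹, swap domain and range:
σ(1) = 3 → σ⁻¹(3) = 1
σ(2) = 6 → σ⁻¹(6) = 2
σ(3) = 2 → σ⁻¹(2) = 3
σ(4) = 5 → σ⁻¹(5) = 4
σ(5) = 4 → σ⁻¹(4) = 5
σ(6) = 1 → σ⁻¹(1) = 6

σ⁻¹ = [6 3 1 5 4 2]


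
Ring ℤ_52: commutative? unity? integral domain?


ℤ_52 is a commutative ring with unity 1; 52 = 2×26 is composite, so 2·26 ≡ 0 gives zero divisors (not an integral domain)
Commutative: Yes
Integral domain: No
Has unity: Yes

ℤ_52: Commutative=Yes, Unity=Yes


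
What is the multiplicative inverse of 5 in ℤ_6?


Use the extended Euclidean algorithm to write 1 = 5·s + 6·t; then s mod 6 is the inverse.
Euclidean algorithm:
  5 = 0·6 + 5
  6 = 1·5 + 1
  5 = 5·1 + 0
gcd(5,6) = 1
Back-substitution gives: 5·(-1) + 6·(1) = 1
So 5⁻¹ ≡ -1 ≡ 5 (mod 6)
Check: 5 × 5 = 25 ≡ 1 (mod 6) ✓

5⁻¹ ≡ 5 (mod 6)


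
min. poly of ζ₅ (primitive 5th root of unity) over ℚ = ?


ζ₅ is a root of Φ₅(x) = x⁴ + x³ + x² + x + 1, irreducible over ℚ

Minimal polynomial: x⁴ + x³ + x² + x + 1


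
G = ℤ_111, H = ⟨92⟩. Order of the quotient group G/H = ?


|⟨92⟩| = n / gcd(92, 111) = 111 / 1 = 111
H is normal (ℤ_111 is abelian).
|G/H| = |G| / |H| = 111 / 111 = 1

|G/H| = 1


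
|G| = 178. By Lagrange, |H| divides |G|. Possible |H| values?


Lagrange's theorem: |H| divides |G|
|G| = 178
Divisors of 178: 1, 2, 89, 178

Possible subgroup orders: {1, 2, 89, 178}


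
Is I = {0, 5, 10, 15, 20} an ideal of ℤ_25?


Check ideal conditions for I = {0, 5, 10, 15, 20} in ℤ_25:
(1) I is an additive subgroup? Yes
(2) For r ∈ ℤ_25 and a ∈ I: r·a ∈ I? Yes

Yes, I is an ideal of ℤ_25


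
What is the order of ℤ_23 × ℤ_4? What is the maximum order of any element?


|ℤ_23 × ℤ_4| = 23 × 4 = 92
Max element order = lcm(23,4) = 92
Cyclic? Yes (gcd=1)

|ℤ_23×ℤ_4| = 92, max element order = 92


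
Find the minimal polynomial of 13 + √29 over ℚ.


Let α = 13 + √29. Then α - 13 = √29, so (α - 13)² = 29, giving α² - 26α + 140 = 0. Degree 2 and α ∉ ℚ, so this is the minimal polynomial.

Minimal polynomial: x² - 26x + 140


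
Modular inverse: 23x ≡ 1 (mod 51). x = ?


Use the extended Euclidean algorithm to write 1 = 23·s + 51·t; then s mod 51 is the inverse.
Euclidean algorithm:
  23 = 0·51 + 23
  51 = 2·23 + 5
  23 = 4·5 + 3
  5 = 1·3 + 2
  3 = 1·2 + 1
  2 = 2·1 + 0
gcd(23,51) = 1
Back-substitution gives: 23·(20) + 51·(-9) = 1
So 23⁻¹ ≡ 20 ≡ 20 (mod 51)
Check: 23 × 20 = 460 ≡ 1 (mod 51) ✓

23⁻¹ ≡ 20 (mod 51)


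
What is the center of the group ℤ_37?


Z(G) = {g ∈ G | gx = xg for all x ∈ G}
ℤ_37 is abelian, so Z(G) = G

Z(ℤ_37) = ℤ_37


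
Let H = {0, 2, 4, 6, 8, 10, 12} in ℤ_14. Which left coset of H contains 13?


13 + H = {13 + h (mod 14) : h ∈ H}
13+0=13, 13+2=1, 13+4=3, 13+6=5, 13+8=7, 13+10=9, 13+12=11
13 + H = {1, 3, 5, 7, 9, 11, 13} = 1 + H

13 + H = {1, 3, 5, 7, 9, 11, 13}


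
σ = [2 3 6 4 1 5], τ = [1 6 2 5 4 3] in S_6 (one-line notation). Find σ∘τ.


σ∘τ: apply τ first, then σ
1 →τ 1 →σ 2
2 →τ 6 →σ 5
3 →τ 2 →σ 3
4 →τ 5 →σ 1
5 →τ 4 →σ 4
6 →τ 3 →σ 6

σ∘τ = [2 5 3 1 4 6]


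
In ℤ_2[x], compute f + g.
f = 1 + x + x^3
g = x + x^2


Add coefficients mod 2:
x^0: 1 + 0 = 1 (mod 2)
x^1: 1 + 1 = 0 (mod 2)
x^2: 0 + 1 = 1 (mod 2)
x^3: 1 + 0 = 1 (mod 2)
Result: 1 + x^2 + x^3

f + g = 1 + x^2 + x^3


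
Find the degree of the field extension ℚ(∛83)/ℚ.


∛83 has minimal polynomial x³ - 83 (irreducible over ℚ since 83 is not a perfect cube)

[ℚ(∛83)/ℚ] = 3


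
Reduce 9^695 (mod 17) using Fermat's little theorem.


Fermat's little theorem: if p is prime and gcd(a,p)=1, then a^(p-1) ≡ 1 (mod p)
p = 17 is prime, gcd(9,17) = 1
Reduce exponent: 695 mod 16 = 7
So 9^695 ≡ 9^7 (mod 17)
9^7 mod 17 = 2

9^695 ≡ 2 (mod 17)


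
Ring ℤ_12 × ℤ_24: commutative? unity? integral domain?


Direct product ring; commutative with unity (1,1); but (1,0)·(0,1) = (0,0) gives zero divisors, so not an integral domain
Commutative: Yes
Integral domain: No
Has unity: Yes

ℤ_12 × ℤ_24: Commutative=Yes, Unity=Yes


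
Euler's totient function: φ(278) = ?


Factor n: 278 = 2 × 139
φ(n) = n · ∏(1 - 1/p) over distinct primes p | n
φ(278) = 278 · (1 - 1/2) · (1 - 1/139) = 138

φ(278) = 138


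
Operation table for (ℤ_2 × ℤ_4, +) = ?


Elements: {(0,0), (0,1), (0,2), (0,3), (1,0), (1,1), (1,2), (1,3)}
Operation: componentwise addition mod (2, 4)
Entry (a, b) = ((a₁+b₁) mod 2, (a₂+b₂) mod 4)

Cayley table:
      | (0,0) | (0,1) | (0,2) | (0,3) | (1,0) | (1,1) | (1,2) | (1,3)
(0,0) | (0,0) | (0,1) | (0,2) | (0,3) | (1,0) | (1,1) | (1,2) | (1,3)
(0,1) | (0,1) | (0,2) | (0,3) | (0,0) | (1,1) | (1,2) | (1,3) | (1,0)
(0,2) | (0,2) | (0,3) | (0,0) | (0,1) | (1,2) | (1,3) | (1,0) | (1,1)
(0,3) | (0,3) | (0,0) | (0,1) | (0,2) | (1,3) | (1,0) | (1,1) | (1,2)
(1,0) | (1,0) | (1,1) | (1,2) | (1,3) | (0,0) | (0,1) | (0,2) | (0,3)
(1,1) | (1,1) | (1,2) | (1,3) | (1,0) | (0,1) | (0,2) | (0,3) | (0,0)
(1,2) | (1,2) | (1,3) | (1,0) | (1,1) | (0,2) | (0,3) | (0,0) | (0,1)
(1,3) | (1,3) | (1,0) | (1,1) | (1,2) | (0,3) | (0,0) | (0,1) | (0,2)


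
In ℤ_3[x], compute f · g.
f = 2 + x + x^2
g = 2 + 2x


Expand and collect like terms; reduce coefficients mod 3:
x^0: 2·2 = 4 ≡ 1 (mod 3)
x^1: 2·2 + 1·2 = 6 ≡ 0 (mod 3)
x^2: 1·2 + 1·2 = 4 ≡ 1 (mod 3)
x^3: 1·2 = 2 ≡ 2 (mod 3)
Result: 1 + x^2 + 2x^3

f · g = 1 + x^2 + 2x^3


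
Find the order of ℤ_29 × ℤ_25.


|A × B| = |A| · |B|
|ℤ_29 × ℤ_25| = 29 × 25 = 725

|ℤ_29 × ℤ_25| = 725


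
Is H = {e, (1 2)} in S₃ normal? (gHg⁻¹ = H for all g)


H = {e, (1 2)} in S₃
(1 3)(1 2)(1 3)⁻¹ = (2 3) ∉ {e, (1 2)}, so it is not normal

No, not a normal subgroup


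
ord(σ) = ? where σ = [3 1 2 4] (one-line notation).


Cycle decomposition: (1 3 2)
Cycle lengths: 3
Order = lcm(3) = 3

ord(σ) = 3


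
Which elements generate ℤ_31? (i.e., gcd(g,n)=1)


g generates ℤ_n iff gcd(g,n) = 1
Prime factors of 31: 31
Generators are g ∈ {1,...,30} not divisible by any of these primes.
Generators: {1, 2, 3, 4, 5, 6, 7, 8, 9, 10, 11, 12, 13, 14, 15, 16, 17, 18, 19, 20, 21, 22, 23, 24, 25, 26, 27, 28, 29, 30}
Number of generators = φ(31) = 30

Generators of ℤ_31 = {1, 2, 3, 4, 5, 6, 7, 8, 9, 10, 11, 12, 13, 14, 15, 16, 17, 18, 19, 20, 21, 22, 23, 24, 25, 26, 27, 28, 29, 30}


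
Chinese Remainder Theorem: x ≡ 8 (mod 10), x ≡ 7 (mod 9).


m₁ = 10, m₂ = 9, gcd = 1, so CRT applies. M = m₁·m₂ = 90
Let M₁ = M/m₁ = 9, M₂ = M/m₂ = 10
Find y₁ ≡ M₁⁻¹ (mod m₁): 9⁻¹ ≡ 9 (mod 10)
Find y₂ ≡ M₂⁻¹ (mod m₂): 10⁻¹ ≡ 1 (mod 9)
x = a₁·M₁·y₁ + a₂·M₂·y₂ = 8·9·9 + 7·10·1 = 718
Reduce mod 90: x ≡ 88
Check: 88 mod 10 = 8 ✓, 88 mod 9 = 7 ✓

x ≡ 88 (mod 90)


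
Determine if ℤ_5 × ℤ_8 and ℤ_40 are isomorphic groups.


Comparing ℤ_5 × ℤ_8 and ℤ_40:
gcd(5,8) = 1, so ℤ_5 × ℤ_8 ≅ ℤ_40 (CRT)

Yes, ℤ_5 × ℤ_8 ≅ ℤ_40


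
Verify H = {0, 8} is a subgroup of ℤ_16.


Subgroup test for H = {0, 8} in (ℤ_16, +):
(1) 0 ∈ H? Yes
(2) Closure: for all a,b ∈ H, (a+b) mod 16 ∈ H? Yes
(3) Inverses: for all a ∈ H, -a mod 16 ∈ H? Yes

Yes, H is a subgroup of ℤ_16


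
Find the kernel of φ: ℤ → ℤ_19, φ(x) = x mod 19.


Kernel = preimage of identity
ker(φ) = {x ∈ ℤ : x ≡ 0 (mod 19)} = 19ℤ = {0, ±19, ±38, ...}

ker(φ) = 19ℤ


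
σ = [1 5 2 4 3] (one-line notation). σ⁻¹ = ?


To find σ⁻¹, swap domain and range:
σ(1) = 1 → σ⁻¹(1) = 1
σ(2) = 5 → σ⁻¹(5) = 2
σ(3) = 2 → σ⁻¹(2) = 3
σ(4) = 4 → σ⁻¹(4) = 4
σ(5) = 3 → σ⁻¹(3) = 5

σ⁻¹ = [1 3 5 4 2]


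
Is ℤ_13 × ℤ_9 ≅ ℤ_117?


Comparing ℤ_13 × ℤ_9 and ℤ_117:
gcd(13,9) = 1, so ℤ_13 × ℤ_9 ≅ ℤ_117 (CRT)

Yes, ℤ_13 × ℤ_9 ≅ ℤ_117


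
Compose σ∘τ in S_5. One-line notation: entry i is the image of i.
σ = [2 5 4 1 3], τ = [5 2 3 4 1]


σ∘τ: apply τ first, then σ
1 →τ 5 →σ 3
2 →τ 2 →σ 5
3 →τ 3 →σ 4
4 →τ 4 →σ 1
5 →τ 1 →σ 2

σ∘τ = [3 5 4 1 2]


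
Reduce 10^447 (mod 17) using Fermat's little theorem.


Fermat's little theorem: if p is prime and gcd(a,p)=1, then a^(p-1) ≡ 1 (mod p)
p = 17 is prime, gcd(10,17) = 1
Reduce exponent: 447 mod 16 = 15
So 10^447 ≡ 10^15 (mod 17)
10^15 mod 17 = 12

10^447 ≡ 12 (mod 17)


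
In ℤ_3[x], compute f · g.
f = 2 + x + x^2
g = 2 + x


Expand and collect like terms; reduce coefficients mod 3:
x^0: 2·2 = 4 ≡ 1 (mod 3)
x^1: 2·1 + 1·2 = 4 ≡ 1 (mod 3)
x^2: 1·1 + 1·2 = 3 ≡ 0 (mod 3)
x^3: 1·1 = 1 ≡ 1 (mod 3)
Result: 1 + x + x^3

f · g = 1 + x + x^3


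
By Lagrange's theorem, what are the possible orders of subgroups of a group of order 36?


Lagrange's theorem: |H| divides |G|
|G| = 36
Divisors of 36: 1, 2, 3, 4, 6, 9, 12, 18, 36

Possible subgroup orders: {1, 2, 3, 4, 6, 9, 12, 18, 36}


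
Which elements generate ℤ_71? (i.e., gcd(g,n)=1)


g generates ℤ_n iff gcd(g,n) = 1
Prime factors of 71: 71
Generators are g ∈ {1,...,70} not divisible by any of these primes.
Generators: {1, 2, 3, 4, 5, 6, 7, 8, 9, 10, 11, 12, 13, 14, 15, 16, 17, 18, 19, 20, 21, 22, 23, 24, 25, 26, 27, 28, 29, 30, 31, 32, 33, 34, 35, 36, 37, 38, 39, 40, 41, 42, 43, 44, 45, 46, 47, 48, 49, 50, 51, 52, 53, 54, 55, 56, 57, 58, 59, 60, 61, 62, 63, 64, 65, 66, 67, 68, 69, 70}
Number of generators = φ(71) = 70

Generators of ℤ_71 = {1, 2, 3, 4, 5, 6, 7, 8, 9, 10, 11, 12, 13, 14, 15, 16, 17, 18, 19, 20, 21, 22, 23, 24, 25, 26, 27, 28, 29, 30, 31, 32, 33, 34, 35, 36, 37, 38, 39, 40, 41, 42, 43, 44, 45, 46, 47, 48, 49, 50, 51, 52, 53, 54, 55, 56, 57, 58, 59, 60, 61, 62, 63, 64, 65, 66, 67, 68, 69, 70}


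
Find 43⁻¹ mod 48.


Use the extended Euclidean algorithm to write 1 = 43·s + 48·t; then s mod 48 is the inverse.
Euclidean algorithm:
  43 = 0·48 + 43
  48 = 1·43 + 5
  43 = 8·5 + 3
  5 = 1·3 + 2
  3 = 1·2 + 1
  2 = 2·1 + 0
gcd(43,48) = 1
Back-substitution gives: 43·(19) + 48·(-17) = 1
So 43⁻¹ ≡ 19 ≡ 19 (mod 48)
Check: 43 × 19 = 817 ≡ 1 (mod 48) ✓

43⁻¹ ≡ 19 (mod 48)


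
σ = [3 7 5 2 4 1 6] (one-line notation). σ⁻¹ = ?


To find σ⁻¹, swap domain and range:
σ(1) = 3 → σ⁻¹(3) = 1
σ(2) = 7 → σ⁻¹(7) = 2
σ(3) = 5 → σ⁻¹(5) = 3
σ(4) = 2 → σ⁻¹(2) = 4
σ(5) = 4 → σ⁻¹(4) = 5
σ(6) = 1 → σ⁻¹(1) = 6
σ(7) = 6 → σ⁻¹(6) = 7

σ⁻¹ = [6 4 1 5 3 7 2]


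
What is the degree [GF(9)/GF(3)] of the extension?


GF(9) = GF(3^2), so the extension degree is 2

[GF(9)/GF(3)] = 2


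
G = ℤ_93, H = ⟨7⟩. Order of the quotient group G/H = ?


|⟨7⟩| = n / gcd(7, 93) = 93 / 1 = 93
H is normal (ℤ_93 is abelian).
|G/H| = |G| / |H| = 93 / 93 = 1

|G/H| = 1


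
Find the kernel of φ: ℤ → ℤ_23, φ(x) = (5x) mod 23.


Kernel = preimage of identity
ker(φ) = {x ∈ ℤ : 5x ≡ 0 (mod 23)}. gcd(5,23) = 1, so 5x ≡ 0 (mod 23) ⟺ x ≡ 0 (mod 23/1 = 23). Hence ker(φ) = 23ℤ

ker(φ) = 23ℤ


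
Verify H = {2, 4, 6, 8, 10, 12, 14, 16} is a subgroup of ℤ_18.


Subgroup test for H = {2, 4, 6, 8, 10, 12, 14, 16} in (ℤ_18, +):
(1) 0 ∈ H? No
(2) Closure: for all a,b ∈ H, (a+b) mod 18 ∈ H? No  [counterexample: 2 + 16 = 0 ∉ H]
(3) Inverses: for all a ∈ H, -a mod 18 ∈ H? Yes

No, H is not a subgroup of ℤ_18


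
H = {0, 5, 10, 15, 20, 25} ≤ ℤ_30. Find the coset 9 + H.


9 + H = {9 + h (mod 30) : h ∈ H}
9+0=9, 9+5=14, 9+10=19, 9+15=24, 9+20=29, 9+25=4
9 + H = {4, 9, 14, 19, 24, 29} = 4 + H

9 + H = {4, 9, 14, 19, 24, 29}


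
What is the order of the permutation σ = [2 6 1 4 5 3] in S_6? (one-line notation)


Cycle decomposition: (1 2 6 3)
Cycle lengths: 4
Order = lcm(4) = 4

ord(σ) = 4


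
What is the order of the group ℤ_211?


ℤ_n has n elements.

|ℤ_211| = 211


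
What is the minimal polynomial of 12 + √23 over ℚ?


Let α = 12 + √23. Then α - 12 = √23, so (α - 12)² = 23, giving α² - 24α + 121 = 0. Degree 2 and α ∉ ℚ, so this is the minimal polynomial.

Minimal polynomial: x² - 24x + 121


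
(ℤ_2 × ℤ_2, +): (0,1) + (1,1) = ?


Operation: componentwise addition mod (2, 2)
(0,1) + (1,1) = ((a₁+b₁) mod 2, (a₂+b₂) mod 2) with a = (0,1), b = (1,1)

(0,1) + (1,1) = (1,0)


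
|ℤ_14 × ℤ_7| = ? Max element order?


|ℤ_14 × ℤ_7| = 14 × 7 = 98
Max element order = lcm(14,7) = 14
Cyclic? No (gcd=7)

|ℤ_14×ℤ_7| = 98, max element order = 14


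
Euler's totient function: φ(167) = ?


Factor n: 167 = 167
φ(n) = n · ∏(1 - 1/p) over distinct primes p | n
φ(167) = 167 · (1 - 1/167) = 166

φ(167) = 166


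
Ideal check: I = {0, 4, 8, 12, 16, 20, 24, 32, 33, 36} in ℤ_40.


Check ideal conditions for I = {0, 4, 8, 12, 16, 20, 24, 32, 33, 36} in ℤ_40:
(1) I is an additive subgroup? No
(2) For r ∈ ℤ_40 and a ∈ I: r·a ∈ I? No  [counterexample: r=2, a=33, r·a mod 40 = 26 ∉ I]

No, I is not an ideal of ℤ_40


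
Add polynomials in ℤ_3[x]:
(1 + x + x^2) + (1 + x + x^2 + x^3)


Add coefficients mod 3:
x^0: 1 + 1 = 2 (mod 3)
x^1: 1 + 1 = 2 (mod 3)
x^2: 1 + 1 = 2 (mod 3)
x^3: 0 + 1 = 1 (mod 3)
Result: 2 + 2x + 2x^2 + x^3

f + g = 2 + 2x + 2x^2 + x^3


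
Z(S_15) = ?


Z(G) = {g ∈ G | gx = xg for all x ∈ G}
S_n is non-abelian for n ≥ 3; Z(S_15) is trivial

Z(S_15) = {e}


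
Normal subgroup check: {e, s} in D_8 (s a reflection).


H = {e, s} in D_8 (s a reflection)
r·s·r⁻¹ = sr⁻² ≠ s for n ≥ 3, so {e, s} is not closed under conjugation

No, not a normal subgroup


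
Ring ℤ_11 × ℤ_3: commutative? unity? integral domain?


Direct product ring; commutative with unity (1,1); but (1,0)·(0,1) = (0,0) gives zero divisors, so not an integral domain
Commutative: Yes
Integral domain: No
Has unity: Yes

ℤ_11 × ℤ_3: Commutative=Yes, Unity=Yes


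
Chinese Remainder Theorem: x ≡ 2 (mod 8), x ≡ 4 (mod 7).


m₁ = 8, m₂ = 7, gcd = 1, so CRT applies. M = m₁·m₂ = 56
Let M₁ = M/m₁ = 7, M₂ = M/m₂ = 8
Find y₁ ≡ M₁⁻¹ (mod m₁): 7⁻¹ ≡ 7 (mod 8)
Find y₂ ≡ M₂⁻¹ (mod m₂): 8⁻¹ ≡ 1 (mod 7)
x = a₁·M₁·y₁ + a₂·M₂·y₂ = 2·7·7 + 4·8·1 = 130
Reduce mod 56: x ≡ 18
Check: 18 mod 8 = 2 ✓, 18 mod 7 = 4 ✓

x ≡ 18 (mod 56)


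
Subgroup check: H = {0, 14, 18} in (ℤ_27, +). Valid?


Subgroup test for H = {0, 14, 18} in (ℤ_27, +):
(1) 0 ∈ H? Yes
(2) Closure: for all a,b ∈ H, (a+b) mod 27 ∈ H? No  [counterexample: 14 + 14 = 1 ∉ H]
(3) Inverses: for all a ∈ H, -a mod 27 ∈ H? No

No, H is not a subgroup of ℤ_27


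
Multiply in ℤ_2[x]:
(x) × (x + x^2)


Expand and collect like terms; reduce coefficients mod 2:
x^0: 0·0 = 0 ≡ 0 (mod 2)
x^1: 0·1 + 1·0 = 0 ≡ 0 (mod 2)
x^2: 0·1 + 1·1 = 1 ≡ 1 (mod 2)
x^3: 1·1 = 1 ≡ 1 (mod 2)
Result: x^2 + x^3

f · g = x^2 + x^3


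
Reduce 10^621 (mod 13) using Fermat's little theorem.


Fermat's little theorem: if p is prime and gcd(a,p)=1, then a^(p-1) ≡ 1 (mod p)
p = 13 is prime, gcd(10,13) = 1
Reduce exponent: 621 mod 12 = 9
So 10^621 ≡ 10^9 (mod 13)
10^9 mod 13 = 12

10^621 ≡ 12 (mod 13)


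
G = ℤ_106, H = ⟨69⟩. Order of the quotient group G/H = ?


|⟨69⟩| = n / gcd(69, 106) = 106 / 1 = 106
H is normal (ℤ_106 is abelian).
|G/H| = |G| / |H| = 106 / 106 = 1

|G/H| = 1


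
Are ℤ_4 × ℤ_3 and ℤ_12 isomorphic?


Comparing ℤ_4 × ℤ_3 and ℤ_12:
gcd(4,3) = 1, so ℤ_4 × ℤ_3 ≅ ℤ_12 (CRT)

Yes, ℤ_4 × ℤ_3 ≅ ℤ_12


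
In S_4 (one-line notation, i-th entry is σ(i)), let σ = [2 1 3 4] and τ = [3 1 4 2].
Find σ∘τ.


σ∘τ: apply τ first, then σ
1 →τ 3 →σ 3
2 →τ 1 →σ 2
3 →τ 4 →σ 4
4 →τ 2 →σ 1

σ∘τ = [3 2 4 1]


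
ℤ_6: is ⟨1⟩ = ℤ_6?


g generates ℤ_n iff gcd(g, n) = 1
gcd(1, 6) = 1
Since gcd = 1, 1 is a generator.

Yes, 1 generates ℤ_6


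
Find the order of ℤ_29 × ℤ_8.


|A × B| = |A| · |B|
|ℤ_29 × ℤ_8| = 29 × 8 = 232

|ℤ_29 × ℤ_8| = 232


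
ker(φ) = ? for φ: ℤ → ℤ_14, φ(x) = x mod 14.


Kernel = preimage of identity
ker(φ) = {x ∈ ℤ : x ≡ 0 (mod 14)} = 14ℤ = {0, ±14, ±28, ...}

ker(φ) = 14ℤ


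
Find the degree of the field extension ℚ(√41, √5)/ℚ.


[ℚ(√41,√5):ℚ] = [ℚ(√41,√5):ℚ(√41)]·[ℚ(√41):ℚ] = 2·2 = 4

[ℚ(√41, √5)/ℚ] = 4


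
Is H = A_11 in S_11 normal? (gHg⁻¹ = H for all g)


H = A_11 in S_11
A_11 has index 2 in S_11, and every subgroup of index 2 is normal

Yes, normal subgroup


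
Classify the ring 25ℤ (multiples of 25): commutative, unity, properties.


25ℤ is a commutative ring under +,× but has no multiplicative identity (1 ∉ 25ℤ); it has no zero divisors, but without unity it is not an integral domain
Commutative: Yes
Integral domain: No
Has unity: No

25ℤ (multiples of 25): Commutative=Yes, Unity=No


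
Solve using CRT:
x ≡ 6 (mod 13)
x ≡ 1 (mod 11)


m₁ = 13, m₂ = 11, gcd = 1, so CRT applies. M = m₁·m₂ = 143
Let M₁ = M/m₁ = 11, M₂ = M/m₂ = 13
Find y₁ ≡ M₁⁻¹ (mod m₁): 11⁻¹ ≡ 6 (mod 13)
Find y₂ ≡ M₂⁻¹ (mod m₂): 13⁻¹ ≡ 6 (mod 11)
x = a₁·M₁·y₁ + a₂·M₂·y₂ = 6·11·6 + 1·13·6 = 474
Reduce mod 143: x ≡ 45
Check: 45 mod 13 = 6 ✓, 45 mod 11 = 1 ✓

x ≡ 45 (mod 143)


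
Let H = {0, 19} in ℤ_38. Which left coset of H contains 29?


29 + H = {29 + h (mod 38) : h ∈ H}
29+0=29, 29+19=10
29 + H = {10, 29} = 10 + H

29 + H = {10, 29}


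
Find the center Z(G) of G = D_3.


Z(G) = {g ∈ G | gx = xg for all x ∈ G}
For odd n, Z(D_n) = {e}: no nontrivial rotation commutes with all reflections

Z(D_3) = {e}


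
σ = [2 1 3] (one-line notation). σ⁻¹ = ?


To find σ⁻¹, swap domain and range:
σ(1) = 2 → σ⁻¹(2) = 1
σ(2) = 1 → σ⁻¹(1) = 2
σ(3) = 3 → σ⁻¹(3) = 3

σ⁻¹ = [2 1 3]


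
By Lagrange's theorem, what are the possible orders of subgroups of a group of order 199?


Lagrange's theorem: |H| divides |G|
|G| = 199
Divisors of 199: 1, 199

Possible subgroup orders: {1, 199}


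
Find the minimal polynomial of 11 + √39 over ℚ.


Let α = 11 + √39. Then α - 11 = √39, so (α - 11)² = 39, giving α² - 22α + 82 = 0. Degree 2 and α ∉ ℚ, so this is the minimal polynomial.

Minimal polynomial: x² - 22x + 82


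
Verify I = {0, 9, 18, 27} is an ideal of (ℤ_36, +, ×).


Check ideal conditions for I = {0, 9, 18, 27} in ℤ_36:
(1) I is an additive subgroup? Yes
(2) For r ∈ ℤ_36 and a ∈ I: r·a ∈ I? Yes

Yes, I is an ideal of ℤ_36


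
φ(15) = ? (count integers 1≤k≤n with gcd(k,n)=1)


φ(n) = count of k ∈ {1,...,n} with gcd(k,n)=1
Coprimes to 15: {1, 2, 4, 7, 8, 11, 13, 14}
Count: 8

φ(15) = 8


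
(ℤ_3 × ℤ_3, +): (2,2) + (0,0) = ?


Operation: componentwise addition mod (3, 3)
(2,2) + (0,0) = ((a₁+b₁) mod 3, (a₂+b₂) mod 3) with a = (2,2), b = (0,0)

(2,2) + (0,0) = (2,2)


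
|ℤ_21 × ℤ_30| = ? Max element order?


|ℤ_21 × ℤ_30| = 21 × 30 = 630
Max element order = lcm(21,30) = 210
Cyclic? No (gcd=3)

|ℤ_21×ℤ_30| = 630, max element order = 210


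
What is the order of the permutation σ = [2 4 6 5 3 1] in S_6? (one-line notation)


Cycle decomposition: (1 2 4 5 3 6)
Cycle lengths: 6
Order = lcm(6) = 6

ord(σ) = 6


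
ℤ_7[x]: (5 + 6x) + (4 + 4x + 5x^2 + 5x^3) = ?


Add coefficients mod 7:
x^0: 5 + 4 = 2 (mod 7)
x^1: 6 + 4 = 3 (mod 7)
x^2: 0 + 5 = 5 (mod 7)
x^3: 0 + 5 = 5 (mod 7)
Result: 2 + 3x + 5x^2 + 5x^3

f + g = 2 + 3x + 5x^2 + 5x^3


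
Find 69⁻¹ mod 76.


Use the extended Euclidean algorithm to write 1 = 69·s + 76·t; then s mod 76 is the inverse.
Euclidean algorithm:
  69 = 0·76 + 69
  76 = 1·69 + 7
  69 = 9·7 + 6
  7 = 1·6 + 1
  6 = 6·1 + 0
gcd(69,76) = 1
Back-substitution gives: 69·(-11) + 76·(10) = 1
So 69⁻¹ ≡ -11 ≡ 65 (mod 76)
Check: 69 × 65 = 4485 ≡ 1 (mod 76) ✓

69⁻¹ ≡ 65 (mod 76)


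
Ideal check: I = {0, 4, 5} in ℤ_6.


Check ideal conditions for I = {0, 4, 5} in ℤ_6:
(1) I is an additive subgroup? No
(2) For r ∈ ℤ_6 and a ∈ I: r·a ∈ I? No  [counterexample: r=2, a=4, r·a mod 6 = 2 ∉ I]

No, I is not an ideal of ℤ_6


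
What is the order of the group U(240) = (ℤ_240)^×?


U(n) is the group of units mod n; |U(n)| = φ(n)
|U(240)| = φ(240) = 64

|U(240) = (ℤ_240)^×| = 64


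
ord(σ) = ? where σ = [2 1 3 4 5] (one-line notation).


Cycle decomposition: (1 2)
Cycle lengths: 2
Order = lcm(2) = 2

ord(σ) = 2


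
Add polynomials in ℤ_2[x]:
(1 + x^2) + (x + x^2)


Add coefficients mod 2:
x^0: 1 + 0 = 1 (mod 2)
x^1: 0 + 1 = 1 (mod 2)
x^2: 1 + 1 = 0 (mod 2)
Result: 1 + x

f + g = 1 + x


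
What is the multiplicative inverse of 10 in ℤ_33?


Use the extended Euclidean algorithm to write 1 = 10·s + 33·t; then s mod 33 is the inverse.
Euclidean algorithm:
  10 = 0·33 + 10
  33 = 3·10 + 3
  10 = 3·3 + 1
  3 = 3·1 + 0
gcd(10,33) = 1
Back-substitution gives: 10·(10) + 33·(-3) = 1
So 10⁻¹ ≡ 10 ≡ 10 (mod 33)
Check: 10 × 10 = 100 ≡ 1 (mod 33) ✓

10⁻¹ ≡ 10 (mod 33)


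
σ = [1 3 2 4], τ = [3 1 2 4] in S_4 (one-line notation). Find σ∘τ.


σ∘τ: apply τ first, then σ
1 →τ 3 →σ 2
2 →τ 1 →σ 1
3 →τ 2 →σ 3
4 →τ 4 →σ 4

σ∘τ = [2 1 3 4]


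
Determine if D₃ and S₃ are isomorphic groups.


Comparing D₃ and S₃:
Both are the unique non-abelian group of order 6

Yes, D₃ ≅ S₃


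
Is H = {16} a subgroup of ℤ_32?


Subgroup test for H = {16} in (ℤ_32, +):
(1) 0 ∈ H? No
(2) Closure: for all a,b ∈ H, (a+b) mod 32 ∈ H? No  [counterexample: 16 + 16 = 0 ∉ H]
(3) Inverses: for all a ∈ H, -a mod 32 ∈ H? Yes

No, H is not a subgroup of ℤ_32


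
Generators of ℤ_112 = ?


g generates ℤ_n iff gcd(g,n) = 1
Prime factors of 112: 2, 7
Generators are g ∈ {1,...,111} not divisible by any of these primes.
Generators: {1, 3, 5, 9, 11, 13, 15, 17, 19, 23, 25, 27, 29, 31, 33, 37, 39, 41, 43, 45, 47, 51, 53, 55, 57, 59, 61, 65, 67, 69, 71, 73, 75, 79, 81, 83, 85, 87, 89, 93, 95, 97, 99, 101, 103, 107, 109, 111}
Number of generators = φ(112) = 48

Generators of ℤ_112 = {1, 3, 5, 9, 11, 13, 15, 17, 19, 23, 25, 27, 29, 31, 33, 37, 39, 41, 43, 45, 47, 51, 53, 55, 57, 59, 61, 65, 67, 69, 71, 73, 75, 79, 81, 83, 85, 87, 89, 93, 95, 97, 99, 101, 103, 107, 109, 111}


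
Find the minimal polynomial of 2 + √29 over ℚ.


Let α = 2 + √29. Then α - 2 = √29, so (α - 2)² = 29, giving α² - 4α - 25 = 0. Degree 2 and α ∉ ℚ, so this is the minimal polynomial.

Minimal polynomial: x² - 4x - 25


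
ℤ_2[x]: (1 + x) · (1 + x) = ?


Expand and collect like terms; reduce coefficients mod 2:
x^0: 1·1 = 1 ≡ 1 (mod 2)
x^1: 1·1 + 1·1 = 2 ≡ 0 (mod 2)
x^2: 1·1 = 1 ≡ 1 (mod 2)
Result: 1 + x^2

f · g = 1 + x^2


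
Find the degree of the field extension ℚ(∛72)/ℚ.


∛72 has minimal polynomial x³ - 72 (irreducible over ℚ since 72 is not a perfect cube)

[ℚ(∛72)/ℚ] = 3


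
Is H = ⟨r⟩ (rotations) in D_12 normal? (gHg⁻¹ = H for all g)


H = ⟨r⟩ (rotations) in D_12
The rotation subgroup ⟨r⟩ has index 2 in D_12, so it is normal

Yes, normal subgroup


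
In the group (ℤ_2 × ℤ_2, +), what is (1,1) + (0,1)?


Operation: componentwise addition mod (2, 2)
(1,1) + (0,1) = ((a₁+b₁) mod 2, (a₂+b₂) mod 2) with a = (1,1), b = (0,1)

(1,1) + (0,1) = (1,0)


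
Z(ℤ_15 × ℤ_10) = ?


Z(G) = {g ∈ G | gx = xg for all x ∈ G}
Direct product of abelian groups is abelian, so Z(G) = G

Z(ℤ_15 × ℤ_10) = ℤ_15 × ℤ_10


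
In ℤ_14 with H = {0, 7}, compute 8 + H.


8 + H = {8 + h (mod 14) : h ∈ H}
8+0=8, 8+7=1
8 + H = {1, 8} = 1 + H

8 + H = {1, 8}


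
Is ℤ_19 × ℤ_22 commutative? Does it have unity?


Direct product ring; commutative with unity (1,1); but (1,0)·(0,1) = (0,0) gives zero divisors, so not an integral domain
Commutative: Yes
Integral domain: No
Has unity: Yes

ℤ_19 × ℤ_22: Commutative=Yes, Unity=Yes


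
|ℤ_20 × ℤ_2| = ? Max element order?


|ℤ_20 × ℤ_2| = 20 × 2 = 40
Max element order = lcm(20,2) = 20
Cyclic? No (gcd=2)

|ℤ_20×ℤ_2| = 40, max element order = 20


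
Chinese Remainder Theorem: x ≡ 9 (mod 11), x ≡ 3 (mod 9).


m₁ = 11, m₂ = 9, gcd = 1, so CRT applies. M = m₁·m₂ = 99
Let M₁ = M/m₁ = 9, M₂ = M/m₂ = 11
Find y₁ ≡ M₁⁻¹ (mod m₁): 9⁻¹ ≡ 5 (mod 11)
Find y₂ ≡ M₂⁻¹ (mod m₂): 11⁻¹ ≡ 5 (mod 9)
x = a₁·M₁·y₁ + a₂·M₂·y₂ = 9·9·5 + 3·11·5 = 570
Reduce mod 99: x ≡ 75
Check: 75 mod 11 = 9 ✓, 75 mod 9 = 3 ✓

x ≡ 75 (mod 99)


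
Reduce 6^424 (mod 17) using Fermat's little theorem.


Fermat's little theorem: if p is prime and gcd(a,p)=1, then a^(p-1) ≡ 1 (mod p)
p = 17 is prime, gcd(6,17) = 1
Reduce exponent: 424 mod 16 = 8
So 6^424 ≡ 6^8 (mod 17)
6^8 mod 17 = 16

6^424 ≡ 16 (mod 17)


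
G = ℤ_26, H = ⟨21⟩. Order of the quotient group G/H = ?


|⟨21⟩| = n / gcd(21, 26) = 26 / 1 = 26
H is normal (ℤ_26 is abelian).
|G/H| = |G| / |H| = 26 / 26 = 1

|G/H| = 1


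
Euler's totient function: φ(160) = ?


Factor n: 160 = 2^5 × 5
φ(n) = n · ∏(1 - 1/p) over distinct primes p | n
φ(160) = 160 · (1 - 1/2) · (1 - 1/5) = 64

φ(160) = 64


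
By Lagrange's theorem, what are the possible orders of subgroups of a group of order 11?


Lagrange's theorem: |H| divides |G|
|G| = 11
Divisors of 11: 1, 11

Possible subgroup orders: {1, 11}


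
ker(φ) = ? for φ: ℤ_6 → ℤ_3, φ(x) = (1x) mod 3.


Kernel = preimage of identity
ker(φ) = {x ∈ ℤ_6 : 1x ≡ 0 (mod 3)}. Since 3 | 6, φ is well-defined. The kernel is the cyclic subgroup ⟨3⟩ of ℤ_6 (order 2), i.e. {0, 3}

ker(φ) = {0, 3}


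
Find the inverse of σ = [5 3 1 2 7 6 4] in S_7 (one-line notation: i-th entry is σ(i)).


To find σ⁻¹, swap domain and range:
σ(1) = 5 → σ⁻¹(5) = 1
σ(2) = 3 → σ⁻¹(3) = 2
σ(3) = 1 → σ⁻¹(1) = 3
σ(4) = 2 → σ⁻¹(2) = 4
σ(5) = 7 → σ⁻¹(7) = 5
σ(6) = 6 → σ⁻¹(6) = 6
σ(7) = 4 → σ⁻¹(4) = 7

σ⁻¹ = [3 4 2 7 1 6 5]


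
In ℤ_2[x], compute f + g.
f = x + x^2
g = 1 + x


Add coefficients mod 2:
x^0: 0 + 1 = 1 (mod 2)
x^1: 1 + 1 = 0 (mod 2)
x^2: 1 + 0 = 1 (mod 2)
Result: 1 + x^2

f + g = 1 + x^2


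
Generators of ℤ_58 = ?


g generates ℤ_n iff gcd(g,n) = 1
Prime factors of 58: 2, 29
Generators are g ∈ {1,...,57} not divisible by any of these primes.
Generators: {1, 3, 5, 7, 9, 11, 13, 15, 17, 19, 21, 23, 25, 27, 31, 33, 35, 37, 39, 41, 43, 45, 47, 49, 51, 53, 55, 57}
Number of generators = φ(58) = 28

Generators of ℤ_58 = {1, 3, 5, 7, 9, 11, 13, 15, 17, 19, 21, 23, 25, 27, 31, 33, 35, 37, 39, 41, 43, 45, 47, 49, 51, 53, 55, 57}


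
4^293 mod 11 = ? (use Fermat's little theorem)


Fermat's little theorem: if p is prime and gcd(a,p)=1, then a^(p-1) ≡ 1 (mod p)
p = 11 is prime, gcd(4,11) = 1
Reduce exponent: 293 mod 10 = 3
So 4^293 ≡ 4^3 (mod 11)
4^3 mod 11 = 9

4^293 ≡ 9 (mod 11)


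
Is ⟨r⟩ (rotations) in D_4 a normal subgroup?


H = ⟨r⟩ (rotations) in D_4
The rotation subgroup ⟨r⟩ has index 2 in D_4, so it is normal

Yes, normal subgroup


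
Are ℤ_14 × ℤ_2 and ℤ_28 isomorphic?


Comparing ℤ_14 × ℤ_2 and ℤ_28:
gcd(14,2) = 2 ≠ 1. Max element order in ℤ_14×ℤ_2 is lcm(14,2) = 14 < 28, so it has no element of order 28

No, ℤ_14 × ℤ_2 ≇ ℤ_28


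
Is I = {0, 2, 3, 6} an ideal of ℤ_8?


Check ideal conditions for I = {0, 2, 3, 6} in ℤ_8:
(1) I is an additive subgroup? No
(2) For r ∈ ℤ_8 and a ∈ I: r·a ∈ I? No  [counterexample: r=2, a=2, r·a mod 8 = 4 ∉ I]

No, I is not an ideal of ℤ_8


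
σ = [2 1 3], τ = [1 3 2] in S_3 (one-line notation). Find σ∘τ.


σ∘τ: apply τ first, then σ
1 →τ 1 →σ 2
2 →τ 3 →σ 3
3 →τ 2 →σ 1

σ∘τ = [2 3 1]


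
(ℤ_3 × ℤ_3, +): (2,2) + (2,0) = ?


Operation: componentwise addition mod (3, 3)
(2,2) + (2,0) = ((a₁+b₁) mod 3, (a₂+b₂) mod 3) with a = (2,2), b = (2,0)

(2,2) + (2,0) = (1,2)


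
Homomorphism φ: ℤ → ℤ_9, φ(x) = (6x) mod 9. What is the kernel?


Kernel = preimage of identity
ker(φ) = {x ∈ ℤ : 6x ≡ 0 (mod 9)}. gcd(6,9) = 3, so 6x ≡ 0 (mod 9) ⟺ x ≡ 0 (mod 9/3 = 3). Hence ker(φ) = 3ℤ

ker(φ) = 3ℤ


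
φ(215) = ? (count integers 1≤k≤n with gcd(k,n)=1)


Factor n: 215 = 5 × 43
φ(n) = n · ∏(1 - 1/p) over distinct primes p | n
φ(215) = 215 · (1 - 1/5) · (1 - 1/43) = 168

φ(215) = 168


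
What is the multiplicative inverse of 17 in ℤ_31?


Use the extended Euclidean algorithm to write 1 = 17·s + 31·t; then s mod 31 is the inverse.
Euclidean algorithm:
  17 = 0·31 + 17
  31 = 1·17 + 14
  17 = 1·14 + 3
  14 = 4·3 + 2
  3 = 1·2 + 1
  2 = 2·1 + 0
gcd(17,31) = 1
Back-substitution gives: 17·(11) + 31·(-6) = 1
So 17⁻¹ ≡ 11 ≡ 11 (mod 31)
Check: 17 × 11 = 187 ≡ 1 (mod 31) ✓

17⁻¹ ≡ 11 (mod 31)


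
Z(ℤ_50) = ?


Z(G) = {g ∈ G | gx = xg for all x ∈ G}
ℤ_50 is abelian, so Z(G) = G

Z(ℤ_50) = ℤ_50


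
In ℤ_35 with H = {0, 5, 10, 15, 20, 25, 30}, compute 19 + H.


19 + H = {19 + h (mod 35) : h ∈ H}
19+0=19, 19+5=24, 19+10=29, 19+15=34, 19+20=4, 19+25=9, 19+30=14
19 + H = {4, 9, 14, 19, 24, 29, 34} = 4 + H

19 + H = {4, 9, 14, 19, 24, 29, 34}


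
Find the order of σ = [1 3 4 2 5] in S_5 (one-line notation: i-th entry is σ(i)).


Cycle decomposition: (2 3 4)
Cycle lengths: 3
Order = lcm(3) = 3

ord(σ) = 3


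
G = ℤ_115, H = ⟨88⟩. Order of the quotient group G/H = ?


|⟨88⟩| = n / gcd(88, 115) = 115 / 1 = 115
H is normal (ℤ_115 is abelian).
|G/H| = |G| / |H| = 115 / 115 = 1

|G/H| = 1


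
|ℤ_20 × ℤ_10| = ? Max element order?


|ℤ_20 × ℤ_10| = 20 × 10 = 200
Max element order = lcm(20,10) = 20
Cyclic? No (gcd=10)

|ℤ_20×ℤ_10| = 200, max element order = 20


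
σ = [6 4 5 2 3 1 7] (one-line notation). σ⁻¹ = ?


To find σ⁻¹, swap domain and range:
σ(1) = 6 → σ⁻¹(6) = 1
σ(2) = 4 → σ⁻¹(4) = 2
σ(3) = 5 → σ⁻¹(5) = 3
σ(4) = 2 → σ⁻¹(2) = 4
σ(5) = 3 → σ⁻¹(3) = 5
σ(6) = 1 → σ⁻¹(1) = 6
σ(7) = 7 → σ⁻¹(7) = 7

σ⁻¹ = [6 4 5 2 3 1 7]


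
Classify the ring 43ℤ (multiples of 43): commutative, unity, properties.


43ℤ is a commutative ring under +,× but has no multiplicative identity (1 ∉ 43ℤ); it has no zero divisors, but without unity it is not an integral domain
Commutative: Yes
Integral domain: No
Has unity: No

43ℤ (multiples of 43): Commutative=Yes, Unity=No


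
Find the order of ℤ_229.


ℤ_n has n elements.

|ℤ_229| = 229


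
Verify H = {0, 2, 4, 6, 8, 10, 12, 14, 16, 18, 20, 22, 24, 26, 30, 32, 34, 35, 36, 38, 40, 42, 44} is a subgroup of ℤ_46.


Subgroup test for H = {0, 2, 4, 6, 8, 10, 12, 14, 16, 18, 20, 22, 24, 26, 30, 32, 34, 35, 36, 38, 40, 42, 44} in (ℤ_46, +):
(1) 0 ∈ H? Yes
(2) Closure: for all a,b ∈ H, (a+b) mod 46 ∈ H? No  [counterexample: 2 + 26 = 28 ∉ H]
(3) Inverses: for all a ∈ H, -a mod 46 ∈ H? No

No, H is not a subgroup of ℤ_46


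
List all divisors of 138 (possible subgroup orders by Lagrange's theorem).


Lagrange's theorem: |H| divides |G|
|G| = 138
Divisors of 138: 1, 2, 3, 6, 23, 46, 69, 138

Possible subgroup orders: {1, 2, 3, 6, 23, 46, 69, 138}


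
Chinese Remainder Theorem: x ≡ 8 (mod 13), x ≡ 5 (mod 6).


m₁ = 13, m₂ = 6, gcd = 1, so CRT applies. M = m₁·m₂ = 78
Let M₁ = M/m₁ = 6, M₂ = M/m₂ = 13
Find y₁ ≡ M₁⁻¹ (mod m₁): 6⁻¹ ≡ 11 (mod 13)
Find y₂ ≡ M₂⁻¹ (mod m₂): 13⁻¹ ≡ 1 (mod 6)
x = a₁·M₁·y₁ + a₂·M₂·y₂ = 8·6·11 + 5·13·1 = 593
Reduce mod 78: x ≡ 47
Check: 47 mod 13 = 8 ✓, 47 mod 6 = 5 ✓

x ≡ 47 (mod 78)


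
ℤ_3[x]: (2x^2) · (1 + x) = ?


Expand and collect like terms; reduce coefficients mod 3:
x^0: 0·1 = 0 ≡ 0 (mod 3)
x^1: 0·1 + 0·1 = 0 ≡ 0 (mod 3)
x^2: 0·1 + 2·1 = 2 ≡ 2 (mod 3)
x^3: 2·1 = 2 ≡ 2 (mod 3)
Result: 2x^2 + 2x^3

f · g = 2x^2 + 2x^3


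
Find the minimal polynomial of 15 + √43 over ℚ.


Let α = 15 + √43. Then α - 15 = √43, so (α - 15)² = 43, giving α² - 30α + 182 = 0. Degree 2 and α ∉ ℚ, so this is the minimal polynomial.

Minimal polynomial: x² - 30x + 182


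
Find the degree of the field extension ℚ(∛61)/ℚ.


∛61 has minimal polynomial x³ - 61 (irreducible over ℚ since 61 is not a perfect cube)

[ℚ(∛61)/ℚ] = 3


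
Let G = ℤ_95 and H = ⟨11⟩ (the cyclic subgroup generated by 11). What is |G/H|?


|⟨11⟩| = n / gcd(11, 95) = 95 / 1 = 95
H is normal (ℤ_95 is abelian).
|G/H| = |G| / |H| = 95 / 95 = 1

|G/H| = 1


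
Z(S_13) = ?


Z(G) = {g ∈ G | gx = xg for all x ∈ G}
S_n is non-abelian for n ≥ 3; Z(S_13) is trivial

Z(S_13) = {e}


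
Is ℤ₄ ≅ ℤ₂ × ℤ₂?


Comparing ℤ₄ and ℤ₂ × ℤ₂:
ℤ₄ has an element of order 4; ℤ₂×ℤ₂ has exponent 2

No, ℤ₄ ≇ ℤ₂ × ℤ₂


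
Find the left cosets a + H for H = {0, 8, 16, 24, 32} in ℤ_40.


H = {0, 8, 16, 24, 32}, |H| = 5
Number of cosets = |G|/|H| = 40/5 = 8
0 + H = {0, 8, 16, 24, 32}
1 + H = {1, 9, 17, 25, 33}
2 + H = {2, 10, 18, 26, 34}
3 + H = {3, 11, 19, 27, 35}
4 + H = {4, 12, 20, 28, 36}
5 + H = {5, 13, 21, 29, 37}
6 + H = {6, 14, 22, 30, 38}
7 + H = {7, 15, 23, 31, 39}

Cosets: 0+H={0,8,16,24,32}; 1+H={1,9,17,25,33}; 2+H={2,10,18,26,34}; 3+H={3,11,19,27,35}; 4+H={4,12,20,28,36}; 5+H={5,13,21,29,37}; 6+H={6,14,22,30,38}; 7+H={7,15,23,31,39}


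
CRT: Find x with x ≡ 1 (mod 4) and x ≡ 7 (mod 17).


m₁ = 4, m₂ = 17, gcd = 1, so CRT applies. M = m₁·m₂ = 68
Let M₁ = M/m₁ = 17, M₂ = M/m₂ = 4
Find y₁ ≡ M₁⁻¹ (mod m₁): 17⁻¹ ≡ 1 (mod 4)
Find y₂ ≡ M₂⁻¹ (mod m₂): 4⁻¹ ≡ 13 (mod 17)
x = a₁·M₁·y₁ + a₂·M₂·y₂ = 1·17·1 + 7·4·13 = 381
Reduce mod 68: x ≡ 41
Check: 41 mod 4 = 1 ✓, 41 mod 17 = 7 ✓

x ≡ 41 (mod 68)


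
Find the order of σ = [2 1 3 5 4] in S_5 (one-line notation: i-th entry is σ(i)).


Cycle decomposition: (1 2) (4 5)
Cycle lengths: 2, 2
Order = lcm(2, 2) = 2

ord(σ) = 2


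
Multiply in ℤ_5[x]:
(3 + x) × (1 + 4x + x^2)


Expand and collect like terms; reduce coefficients mod 5:
x^0: 3·1 = 3 ≡ 3 (mod 5)
x^1: 3·4 + 1·1 = 13 ≡ 3 (mod 5)
x^2: 3·1 + 1·4 = 7 ≡ 2 (mod 5)
x^3: 1·1 = 1 ≡ 1 (mod 5)
Result: 3 + 3x + 2x^2 + x^3

f · g = 3 + 3x + 2x^2 + x^3


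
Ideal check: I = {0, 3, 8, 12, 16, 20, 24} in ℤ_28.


Check ideal conditions for I = {0, 3, 8, 12, 16, 20, 24} in ℤ_28:
(1) I is an additive subgroup? No
(2) For r ∈ ℤ_28 and a ∈ I: r·a ∈ I? No  [counterexample: r=2, a=3, r·a mod 28 = 6 ∉ I]

No, I is not an ideal of ℤ_28


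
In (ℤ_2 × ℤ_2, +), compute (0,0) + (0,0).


Operation: componentwise addition mod (2, 2)
(0,0) + (0,0) = ((a₁+b₁) mod 2, (a₂+b₂) mod 2) with a = (0,0), b = (0,0)

(0,0) + (0,0) = (0,0)


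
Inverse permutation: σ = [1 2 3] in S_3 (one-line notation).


To find σ⁻¹, swap domain and range:
σ(1) = 1 → σ⁻¹(1) = 1
σ(2) = 2 → σ⁻¹(2) = 2
σ(3) = 3 → σ⁻¹(3) = 3

σ⁻¹ = [1 2 3]


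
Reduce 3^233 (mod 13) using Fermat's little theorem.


Fermat's little theorem: if p is prime and gcd(a,p)=1, then a^(p-1) ≡ 1 (mod p)
p = 13 is prime, gcd(3,13) = 1
Reduce exponent: 233 mod 12 = 5
So 3^233 ≡ 3^5 (mod 13)
3^5 mod 13 = 9

3^233 ≡ 9 (mod 13)


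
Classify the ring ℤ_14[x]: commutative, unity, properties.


ℤ_14 has zero divisors (2·7 ≡ 0), and these lift to constant zero divisors in ℤ_14[x]; so not an integral domain
Commutative: Yes
Integral domain: No
Has unity: Yes

ℤ_14[x]: Commutative=Yes, Unity=Yes


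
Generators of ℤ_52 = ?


g generates ℤ_n iff gcd(g,n) = 1
Prime factors of 52: 2, 13
Generators are g ∈ {1,...,51} not divisible by any of these primes.
Generators: {1, 3, 5, 7, 9, 11, 15, 17, 19, 21, 23, 25, 27, 29, 31, 33, 35, 37, 41, 43, 45, 47, 49, 51}
Number of generators = φ(52) = 24

Generators of ℤ_52 = {1, 3, 5, 7, 9, 11, 15, 17, 19, 21, 23, 25, 27, 29, 31, 33, 35, 37, 41, 43, 45, 47, 49, 51}


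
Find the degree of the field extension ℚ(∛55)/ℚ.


∛55 has minimal polynomial x³ - 55 (irreducible over ℚ since 55 is not a perfect cube)

[ℚ(∛55)/ℚ] = 3
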